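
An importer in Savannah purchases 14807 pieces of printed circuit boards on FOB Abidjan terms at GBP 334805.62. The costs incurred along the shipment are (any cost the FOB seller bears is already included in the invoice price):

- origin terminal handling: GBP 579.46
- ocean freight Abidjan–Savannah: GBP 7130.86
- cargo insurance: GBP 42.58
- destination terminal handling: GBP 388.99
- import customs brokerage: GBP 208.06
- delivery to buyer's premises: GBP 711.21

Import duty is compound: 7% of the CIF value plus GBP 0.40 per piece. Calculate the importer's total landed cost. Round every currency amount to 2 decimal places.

FOB: the seller bears costs until goods are on board at the origin port; the buyer bears freight, insurance and all costs thereafter.
Already in the invoice (seller's account under FOB): origin terminal — exclude.
CIF value = FOB price + freight + insurance = 334805.62 + 7130.86 + 42.58 = 341979.06
Ad valorem component: 341979.06 × 7% = 23938.53
Specific component: 14807 × 0.40 = 5922.80
Import duty = 23938.53 + 5922.80 = 29861.33
Buyer bears: freight 7130.86 + insurance 42.58 + destination terminal 388.99 + brokerage 208.06 + delivery 711.21 + duty 29861.33 = 38343.03
Landed cost = invoice 334805.62 + 38343.03 = 373148.65

Total landed cost: GBP 373148.65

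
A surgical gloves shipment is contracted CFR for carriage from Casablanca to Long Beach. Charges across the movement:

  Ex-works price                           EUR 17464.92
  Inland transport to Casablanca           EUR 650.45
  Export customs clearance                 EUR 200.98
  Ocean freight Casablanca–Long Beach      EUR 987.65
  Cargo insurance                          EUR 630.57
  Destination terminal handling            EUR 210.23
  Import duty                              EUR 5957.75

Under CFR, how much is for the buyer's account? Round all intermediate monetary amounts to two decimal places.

CFR: the seller pays costs through ocean freight to the destination port, but not insurance.
Seller's account: goods 17464.92 + inland to port 650.45 + export clearance 200.98 + freight 987.65 = 19304.00
Buyer's account: insurance 630.57 + destination terminal 210.23 + duty 5957.75 = 6798.55

Buyer's account: EUR 6798.55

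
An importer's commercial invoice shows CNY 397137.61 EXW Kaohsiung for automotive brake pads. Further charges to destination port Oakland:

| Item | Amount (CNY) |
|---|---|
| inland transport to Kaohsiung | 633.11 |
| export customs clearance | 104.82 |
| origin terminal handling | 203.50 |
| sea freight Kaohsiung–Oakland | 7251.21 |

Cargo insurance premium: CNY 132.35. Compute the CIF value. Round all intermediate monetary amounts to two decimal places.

CIF = EXW price + pre-shipment costs + freight + insurance
CIF = 397137.61 + 633.11 + 104.82 + 203.50 + 7251.21 + 132.35 = 405462.60

CIF value: CNY 405462.60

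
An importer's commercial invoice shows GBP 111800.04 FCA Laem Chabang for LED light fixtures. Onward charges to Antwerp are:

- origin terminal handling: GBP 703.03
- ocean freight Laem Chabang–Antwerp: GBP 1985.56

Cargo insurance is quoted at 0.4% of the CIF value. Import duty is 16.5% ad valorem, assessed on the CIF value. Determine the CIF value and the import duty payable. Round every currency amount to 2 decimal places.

CIF value: GBP 114948.42; import duty: GBP 18966.49

Let C be the CIF value. C = FCA price + pre-shipment costs + freight + 0.4% × C
C − 0.4% × C = 111800.04 + 703.03 + 1985.56
0.996 × C = 114488.63
C = 114488.63 / 0.996 = 114948.42
Insurance premium = 0.4% × 114948.42 = 459.79
Import duty = 114948.42 × 16.5% = 18966.49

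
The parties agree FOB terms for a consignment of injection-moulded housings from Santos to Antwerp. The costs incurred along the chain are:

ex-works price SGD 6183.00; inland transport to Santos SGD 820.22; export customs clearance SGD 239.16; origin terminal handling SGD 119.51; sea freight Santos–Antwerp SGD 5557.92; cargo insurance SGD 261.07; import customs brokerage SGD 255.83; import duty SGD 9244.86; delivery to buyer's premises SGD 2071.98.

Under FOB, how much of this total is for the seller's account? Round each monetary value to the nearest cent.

Seller's account: SGD 7361.89

FOB: the seller bears costs until goods are on board at the origin port; the buyer bears freight, insurance and all costs thereafter.
Seller's account: goods 6183.00 + inland to port 820.22 + export clearance 239.16 + origin terminal 119.51 = 7361.89
Buyer's account: freight 5557.92 + insurance 261.07 + brokerage 255.83 + duty 9244.86 + delivery 2071.98 = 17391.66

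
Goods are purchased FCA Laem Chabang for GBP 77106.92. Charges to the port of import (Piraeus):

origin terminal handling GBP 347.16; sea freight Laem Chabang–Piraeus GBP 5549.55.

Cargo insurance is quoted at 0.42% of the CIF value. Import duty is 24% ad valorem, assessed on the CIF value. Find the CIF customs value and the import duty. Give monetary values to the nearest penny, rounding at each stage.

CIF value: GBP 83353.72; import duty: GBP 20004.89

Let C be the CIF value. C = FCA price + pre-shipment costs + freight + 0.42% × C
C − 0.42% × C = 77106.92 + 347.16 + 5549.55
0.9958 × C = 83003.63
C = 83003.63 / 0.9958 = 83353.72
Insurance premium = 0.42% × 83353.72 = 350.09
Import duty = 83353.72 × 24% = 20004.89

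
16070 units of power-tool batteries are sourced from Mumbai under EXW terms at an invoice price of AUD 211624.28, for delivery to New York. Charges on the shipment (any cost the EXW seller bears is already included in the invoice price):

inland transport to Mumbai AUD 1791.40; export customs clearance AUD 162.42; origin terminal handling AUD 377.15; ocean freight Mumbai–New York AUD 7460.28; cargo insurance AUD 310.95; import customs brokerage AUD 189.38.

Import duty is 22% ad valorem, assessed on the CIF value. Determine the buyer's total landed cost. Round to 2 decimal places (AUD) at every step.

EXW: the seller makes goods available at their premises; the buyer bears all onward costs.
CIF value = EXW price + inland to port + export clearance + origin terminal + freight + insurance = 211624.28 + 1791.40 + 162.42 + 377.15 + 7460.28 + 310.95 = 221726.48
Import duty = 221726.48 × 22% = 48779.83
Buyer bears: inland to port 1791.40 + export clearance 162.42 + origin terminal 377.15 + freight 7460.28 + insurance 310.95 + brokerage 189.38 + duty 48779.83 = 59071.41
Landed cost = invoice 211624.28 + 59071.41 = 270695.69

Total landed cost: AUD 270695.69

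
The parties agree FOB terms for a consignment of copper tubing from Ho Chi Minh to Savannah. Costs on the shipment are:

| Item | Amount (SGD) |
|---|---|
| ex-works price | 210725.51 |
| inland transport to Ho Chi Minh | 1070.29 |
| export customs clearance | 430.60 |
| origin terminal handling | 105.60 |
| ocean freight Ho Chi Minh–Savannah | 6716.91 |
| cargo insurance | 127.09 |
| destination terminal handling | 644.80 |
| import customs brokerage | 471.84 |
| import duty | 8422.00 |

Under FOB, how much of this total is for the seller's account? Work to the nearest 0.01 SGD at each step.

Seller's account: SGD 212332.00

FOB: the seller bears costs until goods are on board at the origin port; the buyer bears freight, insurance and all costs thereafter.
Seller's account: goods 210725.51 + inland to port 1070.29 + export clearance 430.60 + origin terminal 105.60 = 212332.00
Buyer's account: freight 6716.91 + insurance 127.09 + destination terminal 644.80 + brokerage 471.84 + duty 8422.00 = 16382.64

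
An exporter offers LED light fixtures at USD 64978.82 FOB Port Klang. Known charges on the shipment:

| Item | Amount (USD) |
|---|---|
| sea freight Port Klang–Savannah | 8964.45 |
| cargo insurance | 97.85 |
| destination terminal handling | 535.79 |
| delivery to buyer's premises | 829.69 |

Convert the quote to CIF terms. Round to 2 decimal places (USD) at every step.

Not relevant to the conversion: destination terminal, delivery — on the buyer under both terms; not part of either seller's price.
From FOB to CIF, the seller additionally bears: freight, insurance.
CIF price = 64978.82 + 8964.45 + 97.85 = 74041.12

CIF price: USD 74041.12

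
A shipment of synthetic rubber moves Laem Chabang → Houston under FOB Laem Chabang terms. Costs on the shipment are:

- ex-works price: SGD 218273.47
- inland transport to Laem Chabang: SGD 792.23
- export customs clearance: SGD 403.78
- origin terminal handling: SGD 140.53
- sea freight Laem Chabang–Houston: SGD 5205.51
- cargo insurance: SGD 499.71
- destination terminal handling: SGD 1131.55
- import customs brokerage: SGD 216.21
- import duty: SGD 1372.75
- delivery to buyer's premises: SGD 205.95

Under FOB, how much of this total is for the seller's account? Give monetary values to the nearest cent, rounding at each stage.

FOB: the seller bears costs until goods are on board at the origin port; the buyer bears freight, insurance and all costs thereafter.
Seller's account: goods 218273.47 + inland to port 792.23 + export clearance 403.78 + origin terminal 140.53 = 219610.01
Buyer's account: freight 5205.51 + insurance 499.71 + destination terminal 1131.55 + brokerage 216.21 + duty 1372.75 + delivery 205.95 = 8631.68

Seller's account: SGD 219610.01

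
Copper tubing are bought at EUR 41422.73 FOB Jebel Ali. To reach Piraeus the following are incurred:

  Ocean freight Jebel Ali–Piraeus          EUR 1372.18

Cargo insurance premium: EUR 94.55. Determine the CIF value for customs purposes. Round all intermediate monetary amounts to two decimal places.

CIF value: EUR 42889.46

CIF = FOB price + freight + insurance
CIF = 41422.73 + 1372.18 + 94.55 = 42889.46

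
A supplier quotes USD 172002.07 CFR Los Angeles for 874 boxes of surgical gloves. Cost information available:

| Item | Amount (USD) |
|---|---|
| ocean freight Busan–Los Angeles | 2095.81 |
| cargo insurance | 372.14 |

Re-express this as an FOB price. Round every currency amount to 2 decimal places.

FOB price: USD 169906.26

Not relevant to the conversion: insurance — on the buyer under both terms; not part of either seller's price.
From CFR to FOB, the seller no longer bears: freight.
FOB price = 172002.07 − 2095.81 = 169906.26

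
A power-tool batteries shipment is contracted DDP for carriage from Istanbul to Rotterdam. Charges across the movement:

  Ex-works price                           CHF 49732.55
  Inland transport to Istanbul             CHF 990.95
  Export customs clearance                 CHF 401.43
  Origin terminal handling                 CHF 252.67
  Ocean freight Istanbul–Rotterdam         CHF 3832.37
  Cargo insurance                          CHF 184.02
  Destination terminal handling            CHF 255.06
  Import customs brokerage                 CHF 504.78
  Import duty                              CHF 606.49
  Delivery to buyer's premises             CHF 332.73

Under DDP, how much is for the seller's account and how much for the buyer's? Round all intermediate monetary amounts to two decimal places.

Seller: CHF 57093.05; buyer: CHF 0.00

DDP: the seller bears all costs including import duty.
Seller's account: goods 49732.55 + inland to port 990.95 + export clearance 401.43 + origin terminal 252.67 + freight 3832.37 + insurance 184.02 + destination terminal 255.06 + brokerage 504.78 + duty 606.49 + delivery 332.73 = 57093.05
Buyer's account: 0.00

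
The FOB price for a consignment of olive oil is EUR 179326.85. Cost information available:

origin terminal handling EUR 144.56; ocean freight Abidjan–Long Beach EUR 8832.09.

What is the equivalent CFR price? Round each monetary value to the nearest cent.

CFR price: EUR 188158.94

Not relevant to the conversion: origin terminal — on the seller under both FOB and CFR; already in the FOB price and stays in the CFR price.
From FOB to CFR, the seller additionally bears: freight.
CFR price = 179326.85 + 8832.09 = 188158.94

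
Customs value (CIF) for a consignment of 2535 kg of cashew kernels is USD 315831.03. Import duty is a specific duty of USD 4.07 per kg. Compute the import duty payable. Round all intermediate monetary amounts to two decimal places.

Import duty = 2535 × 4.07 = 10317.45

Import duty: USD 10317.45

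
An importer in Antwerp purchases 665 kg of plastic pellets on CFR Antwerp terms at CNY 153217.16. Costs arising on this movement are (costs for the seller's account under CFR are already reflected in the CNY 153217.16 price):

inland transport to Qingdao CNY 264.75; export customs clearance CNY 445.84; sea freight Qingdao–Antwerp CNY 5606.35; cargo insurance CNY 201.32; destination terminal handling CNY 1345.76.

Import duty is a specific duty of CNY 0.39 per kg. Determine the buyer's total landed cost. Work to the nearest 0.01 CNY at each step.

Total landed cost: CNY 155023.59

CFR: the seller pays costs through ocean freight to the destination port, but not insurance.
Already in the invoice (seller's account under CFR): inland to port, export clearance, freight — exclude.
CIF value = CFR price + insurance = 153217.16 + 201.32 = 153418.48
Import duty = 665 × 0.39 = 259.35
Buyer bears: insurance 201.32 + destination terminal 1345.76 + duty 259.35 = 1806.43
Landed cost = invoice 153217.16 + 1806.43 = 155023.59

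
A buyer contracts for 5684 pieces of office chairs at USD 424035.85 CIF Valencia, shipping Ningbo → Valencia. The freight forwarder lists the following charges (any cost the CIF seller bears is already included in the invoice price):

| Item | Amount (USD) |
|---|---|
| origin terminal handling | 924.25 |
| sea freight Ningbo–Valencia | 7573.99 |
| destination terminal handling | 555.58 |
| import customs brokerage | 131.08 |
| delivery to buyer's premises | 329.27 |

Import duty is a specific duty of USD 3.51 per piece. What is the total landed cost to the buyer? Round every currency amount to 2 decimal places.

CIF: the seller pays costs through ocean freight and marine insurance to the destination port.
Already in the invoice (seller's account under CIF): origin terminal, freight — exclude.
The CIF price already equals the CIF value: 424035.85
Import duty = 5684 × 3.51 = 19950.84
Buyer bears: destination terminal 555.58 + brokerage 131.08 + delivery 329.27 + duty 19950.84 = 20966.77
Landed cost = invoice 424035.85 + 20966.77 = 445002.62

Total landed cost: USD 445002.62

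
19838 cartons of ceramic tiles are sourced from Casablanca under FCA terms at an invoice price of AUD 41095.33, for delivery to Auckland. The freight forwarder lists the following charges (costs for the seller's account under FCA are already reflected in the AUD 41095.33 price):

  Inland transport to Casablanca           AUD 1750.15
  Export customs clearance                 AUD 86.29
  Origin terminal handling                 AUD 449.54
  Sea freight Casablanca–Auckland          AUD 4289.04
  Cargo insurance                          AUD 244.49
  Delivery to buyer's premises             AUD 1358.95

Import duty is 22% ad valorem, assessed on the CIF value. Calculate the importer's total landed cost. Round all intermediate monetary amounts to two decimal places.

Total landed cost: AUD 57574.60

FCA: the seller delivers export-cleared goods to the carrier; the buyer bears costs from that point.
Already in the invoice (seller's account under FCA): inland to port, export clearance — exclude.
CIF value = FCA price + origin terminal + freight + insurance = 41095.33 + 449.54 + 4289.04 + 244.49 = 46078.40
Import duty = 46078.40 × 22% = 10137.25
Buyer bears: origin terminal 449.54 + freight 4289.04 + insurance 244.49 + delivery 1358.95 + duty 10137.25 = 16479.27
Landed cost = invoice 41095.33 + 16479.27 = 57574.60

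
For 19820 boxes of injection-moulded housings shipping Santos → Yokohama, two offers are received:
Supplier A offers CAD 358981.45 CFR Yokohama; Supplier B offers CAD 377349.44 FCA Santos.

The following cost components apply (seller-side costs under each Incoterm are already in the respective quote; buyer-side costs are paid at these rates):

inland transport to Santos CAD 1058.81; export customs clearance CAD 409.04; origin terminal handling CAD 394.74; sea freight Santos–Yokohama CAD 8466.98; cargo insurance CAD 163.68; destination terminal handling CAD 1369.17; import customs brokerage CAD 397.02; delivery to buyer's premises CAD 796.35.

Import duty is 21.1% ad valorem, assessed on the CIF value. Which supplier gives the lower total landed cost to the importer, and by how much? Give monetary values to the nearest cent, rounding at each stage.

Supplier A (CFR):
CIF value = CFR price + insurance = 358981.45 + 163.68 = 359145.13
Import duty = 359145.13 × 21.1% = 75779.62
Buyer bears (A): 163.68 + 1369.17 + 397.02 + 796.35 = 2726.22
Landed cost (A) = invoice 358981.45 + 2726.22 + duty 75779.62 = 437487.29
Supplier B (FCA):
CIF value = FCA price + origin terminal + freight + insurance = 377349.44 + 394.74 + 8466.98 + 163.68 = 386374.84
Import duty = 386374.84 × 21.1% = 81525.09
Buyer bears (B): 394.74 + 8466.98 + 163.68 + 1369.17 + 397.02 + 796.35 = 11587.94
Landed cost (B) = invoice 377349.44 + 11587.94 + duty 81525.09 = 470462.47
Difference = |437487.29 − 470462.47| = 32975.18

Supplier A is cheaper by CAD 32975.18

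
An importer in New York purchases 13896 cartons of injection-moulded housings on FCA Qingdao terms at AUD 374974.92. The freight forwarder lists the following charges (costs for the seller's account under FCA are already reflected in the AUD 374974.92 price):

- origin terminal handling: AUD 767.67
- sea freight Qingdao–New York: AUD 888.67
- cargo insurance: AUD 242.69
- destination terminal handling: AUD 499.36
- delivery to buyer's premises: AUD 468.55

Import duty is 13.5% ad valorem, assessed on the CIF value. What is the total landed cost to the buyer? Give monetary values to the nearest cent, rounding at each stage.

Total landed cost: AUD 428719.84

FCA: the seller delivers export-cleared goods to the carrier; the buyer bears costs from that point.
CIF value = FCA price + origin terminal + freight + insurance = 374974.92 + 767.67 + 888.67 + 242.69 = 376873.95
Import duty = 376873.95 × 13.5% = 50877.98
Buyer bears: origin terminal 767.67 + freight 888.67 + insurance 242.69 + destination terminal 499.36 + delivery 468.55 + duty 50877.98 = 53744.92
Landed cost = invoice 374974.92 + 53744.92 = 428719.84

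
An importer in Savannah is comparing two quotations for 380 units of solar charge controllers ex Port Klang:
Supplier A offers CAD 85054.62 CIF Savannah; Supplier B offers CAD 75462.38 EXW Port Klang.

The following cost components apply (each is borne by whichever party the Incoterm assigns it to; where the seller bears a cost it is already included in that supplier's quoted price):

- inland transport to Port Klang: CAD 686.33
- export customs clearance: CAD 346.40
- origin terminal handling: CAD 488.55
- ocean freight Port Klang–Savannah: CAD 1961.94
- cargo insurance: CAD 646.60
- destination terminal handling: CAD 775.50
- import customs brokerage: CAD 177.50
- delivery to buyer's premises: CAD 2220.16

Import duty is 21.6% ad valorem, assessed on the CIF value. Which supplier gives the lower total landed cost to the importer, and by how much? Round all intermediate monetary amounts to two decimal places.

Supplier A (CIF):
The CIF price already equals the CIF value: 85054.62
Import duty = 85054.62 × 21.6% = 18371.80
Buyer bears (A): 775.50 + 177.50 + 2220.16 = 3173.16
Landed cost (A) = invoice 85054.62 + 3173.16 + duty 18371.80 = 106599.58
Supplier B (EXW):
CIF value = EXW price + inland to port + export clearance + origin terminal + freight + insurance = 75462.38 + 686.33 + 346.40 + 488.55 + 1961.94 + 646.60 = 79592.20
Import duty = 79592.20 × 21.6% = 17191.92
Buyer bears (B): 686.33 + 346.40 + 488.55 + 1961.94 + 646.60 + 775.50 + 177.50 + 2220.16 = 7302.98
Landed cost (B) = invoice 75462.38 + 7302.98 + duty 17191.92 = 99957.28
Difference = |106599.58 − 99957.28| = 6642.30

Supplier B is cheaper by CAD 6642.30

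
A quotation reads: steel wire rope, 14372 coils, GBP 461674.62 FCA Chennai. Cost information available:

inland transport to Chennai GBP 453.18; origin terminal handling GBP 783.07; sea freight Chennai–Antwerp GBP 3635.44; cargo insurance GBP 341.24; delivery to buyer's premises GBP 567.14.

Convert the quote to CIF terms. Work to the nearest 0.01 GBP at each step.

CIF price: GBP 466434.37

Not relevant to the conversion: inland to port — on the seller under both FCA and CIF; already in the FCA price and stays in the CIF price. delivery — on the buyer under both terms; not part of either seller's price.
From FCA to CIF, the seller additionally bears: origin terminal, freight, insurance.
CIF price = 461674.62 + 783.07 + 3635.44 + 341.24 = 466434.37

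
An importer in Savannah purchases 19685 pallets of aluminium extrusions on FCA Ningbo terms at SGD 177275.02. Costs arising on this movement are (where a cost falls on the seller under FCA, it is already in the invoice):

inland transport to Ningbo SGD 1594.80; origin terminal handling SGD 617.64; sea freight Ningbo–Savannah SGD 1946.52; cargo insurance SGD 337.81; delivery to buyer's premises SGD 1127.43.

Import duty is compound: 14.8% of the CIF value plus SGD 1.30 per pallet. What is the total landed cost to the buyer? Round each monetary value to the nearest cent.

FCA: the seller delivers export-cleared goods to the carrier; the buyer bears costs from that point.
Already in the invoice (seller's account under FCA): inland to port — exclude.
CIF value = FCA price + origin terminal + freight + insurance = 177275.02 + 617.64 + 1946.52 + 337.81 = 180176.99
Ad valorem component: 180176.99 × 14.8% = 26666.19
Specific component: 19685 × 1.30 = 25590.50
Import duty = 26666.19 + 25590.50 = 52256.69
Buyer bears: origin terminal 617.64 + freight 1946.52 + insurance 337.81 + delivery 1127.43 + duty 52256.69 = 56286.09
Landed cost = invoice 177275.02 + 56286.09 = 233561.11

Total landed cost: SGD 233561.11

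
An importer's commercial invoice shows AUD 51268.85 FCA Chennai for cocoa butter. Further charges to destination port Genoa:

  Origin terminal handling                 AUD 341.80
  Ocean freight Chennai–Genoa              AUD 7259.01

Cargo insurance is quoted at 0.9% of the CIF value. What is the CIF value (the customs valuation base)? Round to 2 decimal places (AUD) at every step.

Let C be the CIF value. C = FCA price + pre-shipment costs + freight + 0.9% × C
C − 0.9% × C = 51268.85 + 341.80 + 7259.01
0.991 × C = 58869.66
C = 58869.66 / 0.991 = 59404.30
Insurance premium = 0.9% × 59404.30 = 534.64

CIF value: AUD 59404.30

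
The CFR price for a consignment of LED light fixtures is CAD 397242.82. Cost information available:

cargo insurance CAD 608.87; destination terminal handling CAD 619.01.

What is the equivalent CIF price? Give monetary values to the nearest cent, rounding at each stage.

CIF price: CAD 397851.69

Not relevant to the conversion: destination terminal — on the buyer under both terms; not part of either seller's price.
From CFR to CIF, the seller additionally bears: insurance.
CIF price = 397242.82 + 608.87 = 397851.69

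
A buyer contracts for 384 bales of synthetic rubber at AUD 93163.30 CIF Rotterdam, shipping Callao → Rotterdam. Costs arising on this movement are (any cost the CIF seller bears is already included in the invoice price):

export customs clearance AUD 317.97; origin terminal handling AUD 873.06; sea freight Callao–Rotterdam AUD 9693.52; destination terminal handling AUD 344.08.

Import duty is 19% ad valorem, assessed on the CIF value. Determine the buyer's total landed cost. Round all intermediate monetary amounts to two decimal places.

CIF: the seller pays costs through ocean freight and marine insurance to the destination port.
Already in the invoice (seller's account under CIF): export clearance, origin terminal, freight — exclude.
The CIF price already equals the CIF value: 93163.30
Import duty = 93163.30 × 19% = 17701.03
Buyer bears: destination terminal 344.08 + duty 17701.03 = 18045.11
Landed cost = invoice 93163.30 + 18045.11 = 111208.41

Total landed cost: AUD 111208.41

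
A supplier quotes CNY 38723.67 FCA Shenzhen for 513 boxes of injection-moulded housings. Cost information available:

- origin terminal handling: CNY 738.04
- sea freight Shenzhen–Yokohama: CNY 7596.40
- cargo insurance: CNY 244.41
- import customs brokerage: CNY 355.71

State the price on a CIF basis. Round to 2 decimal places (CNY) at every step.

CIF price: CNY 47302.52

Not relevant to the conversion: brokerage — on the buyer under both terms; not part of either seller's price.
From FCA to CIF, the seller additionally bears: origin terminal, freight, insurance.
CIF price = 38723.67 + 738.04 + 7596.40 + 244.41 = 47302.52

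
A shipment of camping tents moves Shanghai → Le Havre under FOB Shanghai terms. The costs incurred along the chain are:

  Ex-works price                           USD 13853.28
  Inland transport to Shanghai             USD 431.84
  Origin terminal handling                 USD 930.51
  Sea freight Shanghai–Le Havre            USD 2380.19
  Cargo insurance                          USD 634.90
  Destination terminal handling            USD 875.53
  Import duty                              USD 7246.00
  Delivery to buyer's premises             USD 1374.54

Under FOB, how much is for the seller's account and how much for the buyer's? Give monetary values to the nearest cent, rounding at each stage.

Seller: USD 15215.63; buyer: USD 12511.16

FOB: the seller bears costs until goods are on board at the origin port; the buyer bears freight, insurance and all costs thereafter.
Seller's account: goods 13853.28 + inland to port 431.84 + origin terminal 930.51 = 15215.63
Buyer's account: freight 2380.19 + insurance 634.90 + destination terminal 875.53 + duty 7246.00 + delivery 1374.54 = 12511.16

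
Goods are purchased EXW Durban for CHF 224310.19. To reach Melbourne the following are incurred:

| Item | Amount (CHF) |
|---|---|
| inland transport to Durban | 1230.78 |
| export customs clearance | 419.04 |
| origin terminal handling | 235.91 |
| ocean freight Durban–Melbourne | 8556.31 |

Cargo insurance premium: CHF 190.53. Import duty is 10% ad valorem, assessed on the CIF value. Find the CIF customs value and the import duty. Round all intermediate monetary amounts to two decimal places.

CIF value: CHF 234942.76; import duty: CHF 23494.28

CIF = EXW price + pre-shipment costs + freight + insurance
CIF = 224310.19 + 1230.78 + 419.04 + 235.91 + 8556.31 + 190.53 = 234942.76
Import duty = 234942.76 × 10% = 23494.28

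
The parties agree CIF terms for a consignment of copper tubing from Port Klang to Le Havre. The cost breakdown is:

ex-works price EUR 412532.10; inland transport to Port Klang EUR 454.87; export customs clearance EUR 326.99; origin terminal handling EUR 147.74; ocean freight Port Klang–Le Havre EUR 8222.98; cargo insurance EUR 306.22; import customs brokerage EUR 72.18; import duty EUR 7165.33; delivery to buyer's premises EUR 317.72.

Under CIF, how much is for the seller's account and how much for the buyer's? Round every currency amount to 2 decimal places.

Seller: EUR 421990.90; buyer: EUR 7555.23

CIF: the seller pays costs through ocean freight and marine insurance to the destination port.
Seller's account: goods 412532.10 + inland to port 454.87 + export clearance 326.99 + origin terminal 147.74 + freight 8222.98 + insurance 306.22 = 421990.90
Buyer's account: brokerage 72.18 + duty 7165.33 + delivery 317.72 = 7555.23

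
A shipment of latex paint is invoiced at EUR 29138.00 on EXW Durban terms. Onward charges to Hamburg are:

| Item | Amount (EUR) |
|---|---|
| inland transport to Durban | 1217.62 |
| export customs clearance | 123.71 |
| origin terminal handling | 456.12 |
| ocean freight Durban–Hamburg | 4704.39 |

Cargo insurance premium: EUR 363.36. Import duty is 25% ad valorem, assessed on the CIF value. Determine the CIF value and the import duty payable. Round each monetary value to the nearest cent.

CIF value: EUR 36003.20; import duty: EUR 9000.80

CIF = EXW price + pre-shipment costs + freight + insurance
CIF = 29138.00 + 1217.62 + 123.71 + 456.12 + 4704.39 + 363.36 = 36003.20
Import duty = 36003.20 × 25% = 9000.80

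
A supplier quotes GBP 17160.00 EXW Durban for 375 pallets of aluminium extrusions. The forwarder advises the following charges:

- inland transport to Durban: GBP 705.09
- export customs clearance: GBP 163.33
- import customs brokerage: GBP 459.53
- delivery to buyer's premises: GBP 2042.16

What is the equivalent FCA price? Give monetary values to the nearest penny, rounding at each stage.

Not relevant to the conversion: delivery, brokerage — on the buyer under both terms; not part of either seller's price.
From EXW to FCA, the seller additionally bears: inland to port, export clearance.
FCA price = 17160.00 + 705.09 + 163.33 = 18028.42

FCA price: GBP 18028.42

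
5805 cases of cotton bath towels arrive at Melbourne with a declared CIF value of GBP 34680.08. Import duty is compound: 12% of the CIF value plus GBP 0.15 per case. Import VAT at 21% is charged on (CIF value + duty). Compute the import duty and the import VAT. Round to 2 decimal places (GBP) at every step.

Import duty: GBP 5032.36; import VAT: GBP 8339.61

Ad valorem component: 34680.08 × 12% = 4161.61
Specific component: 5805 × 0.15 = 870.75
Import duty = 4161.61 + 870.75 = 5032.36
VAT base = CIF + duty = 34680.08 + 5032.36 = 39712.44
Import VAT = 39712.44 × 21% = 8339.61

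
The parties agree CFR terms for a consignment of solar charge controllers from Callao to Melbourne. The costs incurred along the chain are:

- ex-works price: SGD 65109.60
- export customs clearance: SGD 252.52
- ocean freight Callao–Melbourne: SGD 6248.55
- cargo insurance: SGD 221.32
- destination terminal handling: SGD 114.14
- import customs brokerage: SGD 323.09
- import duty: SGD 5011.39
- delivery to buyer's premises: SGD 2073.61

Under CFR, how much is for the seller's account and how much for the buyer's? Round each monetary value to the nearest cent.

Seller: SGD 71610.67; buyer: SGD 7743.55

CFR: the seller pays costs through ocean freight to the destination port, but not insurance.
Seller's account: goods 65109.60 + export clearance 252.52 + freight 6248.55 = 71610.67
Buyer's account: insurance 221.32 + destination terminal 114.14 + brokerage 323.09 + duty 5011.39 + delivery 2073.61 = 7743.55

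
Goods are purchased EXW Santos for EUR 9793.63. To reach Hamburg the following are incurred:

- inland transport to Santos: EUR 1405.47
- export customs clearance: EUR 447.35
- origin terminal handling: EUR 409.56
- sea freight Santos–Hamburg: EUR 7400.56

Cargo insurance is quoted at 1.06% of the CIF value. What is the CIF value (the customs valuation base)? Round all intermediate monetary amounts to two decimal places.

CIF value: EUR 19665.02

Let C be the CIF value. C = EXW price + pre-shipment costs + freight + 1.06% × C
C − 1.06% × C = 9793.63 + 1405.47 + 447.35 + 409.56 + 7400.56
0.9894 × C = 19456.57
C = 19456.57 / 0.9894 = 19665.02
Insurance premium = 1.06% × 19665.02 = 208.45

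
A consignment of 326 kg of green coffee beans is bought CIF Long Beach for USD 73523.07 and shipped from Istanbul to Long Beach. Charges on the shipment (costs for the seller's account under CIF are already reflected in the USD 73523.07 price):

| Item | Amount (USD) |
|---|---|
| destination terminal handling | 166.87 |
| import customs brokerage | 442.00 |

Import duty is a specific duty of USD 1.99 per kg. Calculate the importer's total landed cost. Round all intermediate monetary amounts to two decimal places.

Total landed cost: USD 74780.68

CIF: the seller pays costs through ocean freight and marine insurance to the destination port.
The CIF price already equals the CIF value: 73523.07
Import duty = 326 × 1.99 = 648.74
Buyer bears: destination terminal 166.87 + brokerage 442.00 + duty 648.74 = 1257.61
Landed cost = invoice 73523.07 + 1257.61 = 74780.68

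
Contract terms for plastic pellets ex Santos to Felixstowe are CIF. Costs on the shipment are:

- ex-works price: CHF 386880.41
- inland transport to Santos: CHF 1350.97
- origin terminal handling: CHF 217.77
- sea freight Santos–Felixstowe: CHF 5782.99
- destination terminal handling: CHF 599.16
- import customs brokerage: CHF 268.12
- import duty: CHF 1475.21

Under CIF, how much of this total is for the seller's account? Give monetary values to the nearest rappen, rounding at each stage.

Seller's account: CHF 394232.14

CIF: the seller pays costs through ocean freight and marine insurance to the destination port.
Seller's account: goods 386880.41 + inland to port 1350.97 + origin terminal 217.77 + freight 5782.99 = 394232.14
Buyer's account: destination terminal 599.16 + brokerage 268.12 + duty 1475.21 = 2342.49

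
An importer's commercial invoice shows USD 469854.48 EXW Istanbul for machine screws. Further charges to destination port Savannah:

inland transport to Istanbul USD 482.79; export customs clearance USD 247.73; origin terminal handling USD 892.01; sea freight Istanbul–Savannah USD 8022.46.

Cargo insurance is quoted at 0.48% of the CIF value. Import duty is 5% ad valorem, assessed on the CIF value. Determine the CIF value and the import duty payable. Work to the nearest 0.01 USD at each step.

CIF value: USD 481812.17; import duty: USD 24090.61

Let C be the CIF value. C = EXW price + pre-shipment costs + freight + 0.48% × C
C − 0.48% × C = 469854.48 + 482.79 + 247.73 + 892.01 + 8022.46
0.9952 × C = 479499.47
C = 479499.47 / 0.9952 = 481812.17
Insurance premium = 0.48% × 481812.17 = 2312.70
Import duty = 481812.17 × 5% = 24090.61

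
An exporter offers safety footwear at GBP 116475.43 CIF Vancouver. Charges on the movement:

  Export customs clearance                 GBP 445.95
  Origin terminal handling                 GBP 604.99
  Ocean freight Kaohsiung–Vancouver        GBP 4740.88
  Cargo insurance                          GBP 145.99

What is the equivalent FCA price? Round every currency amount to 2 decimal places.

Not relevant to the conversion: export clearance — on the seller under both CIF and FCA; already in the CIF price and stays in the FCA price.
From CIF to FCA, the seller no longer bears: origin terminal, freight, insurance.
FCA price = 116475.43 − 604.99 − 4740.88 − 145.99 = 110983.57

FCA price: GBP 110983.57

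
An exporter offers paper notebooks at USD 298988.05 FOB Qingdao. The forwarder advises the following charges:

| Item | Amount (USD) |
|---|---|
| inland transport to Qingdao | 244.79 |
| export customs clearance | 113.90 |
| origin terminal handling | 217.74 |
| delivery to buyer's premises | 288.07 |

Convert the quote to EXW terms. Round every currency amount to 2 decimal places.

EXW price: USD 298411.62

Not relevant to the conversion: delivery — on the buyer under both terms; not part of either seller's price.
From FOB to EXW, the seller no longer bears: inland to port, export clearance, origin terminal.
EXW price = 298988.05 − 244.79 − 113.90 − 217.74 = 298411.62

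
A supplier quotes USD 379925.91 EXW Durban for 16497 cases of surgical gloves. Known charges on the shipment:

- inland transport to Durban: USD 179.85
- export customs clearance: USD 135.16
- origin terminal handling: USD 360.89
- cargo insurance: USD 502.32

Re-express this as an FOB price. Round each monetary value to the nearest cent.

FOB price: USD 380601.81

Not relevant to the conversion: insurance — on the buyer under both terms; not part of either seller's price.
From EXW to FOB, the seller additionally bears: inland to port, export clearance, origin terminal.
FOB price = 379925.91 + 179.85 + 135.16 + 360.89 = 380601.81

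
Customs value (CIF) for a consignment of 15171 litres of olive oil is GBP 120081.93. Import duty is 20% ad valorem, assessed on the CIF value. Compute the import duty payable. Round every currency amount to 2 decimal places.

Import duty = 120081.93 × 20% = 24016.39

Import duty: GBP 24016.39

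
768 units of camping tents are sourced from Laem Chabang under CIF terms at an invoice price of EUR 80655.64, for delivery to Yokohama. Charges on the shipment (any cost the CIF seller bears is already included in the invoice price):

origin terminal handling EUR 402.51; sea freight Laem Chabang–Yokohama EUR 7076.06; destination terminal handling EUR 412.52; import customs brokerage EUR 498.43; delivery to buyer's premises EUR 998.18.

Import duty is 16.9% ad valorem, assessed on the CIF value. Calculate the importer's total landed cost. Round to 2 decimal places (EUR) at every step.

Total landed cost: EUR 96195.57

CIF: the seller pays costs through ocean freight and marine insurance to the destination port.
Already in the invoice (seller's account under CIF): origin terminal, freight — exclude.
The CIF price already equals the CIF value: 80655.64
Import duty = 80655.64 × 16.9% = 13630.80
Buyer bears: destination terminal 412.52 + brokerage 498.43 + delivery 998.18 + duty 13630.80 = 15539.93
Landed cost = invoice 80655.64 + 15539.93 = 96195.57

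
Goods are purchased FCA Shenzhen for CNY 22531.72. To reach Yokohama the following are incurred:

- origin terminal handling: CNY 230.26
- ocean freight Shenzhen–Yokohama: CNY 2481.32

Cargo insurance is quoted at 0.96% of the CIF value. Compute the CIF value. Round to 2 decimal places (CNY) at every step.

Let C be the CIF value. C = FCA price + pre-shipment costs + freight + 0.96% × C
C − 0.96% × C = 22531.72 + 230.26 + 2481.32
0.9904 × C = 25243.30
C = 25243.30 / 0.9904 = 25487.98
Insurance premium = 0.96% × 25487.98 = 244.68

CIF value: CNY 25487.98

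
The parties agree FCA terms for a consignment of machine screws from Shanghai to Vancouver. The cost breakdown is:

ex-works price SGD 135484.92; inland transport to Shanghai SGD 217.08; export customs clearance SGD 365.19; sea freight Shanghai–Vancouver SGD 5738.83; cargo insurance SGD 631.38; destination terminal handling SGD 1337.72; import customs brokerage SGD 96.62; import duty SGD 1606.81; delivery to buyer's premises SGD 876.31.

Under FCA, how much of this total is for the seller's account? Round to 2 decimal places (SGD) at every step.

FCA: the seller delivers export-cleared goods to the carrier; the buyer bears costs from that point.
Seller's account: goods 135484.92 + inland to port 217.08 + export clearance 365.19 = 136067.19
Buyer's account: freight 5738.83 + insurance 631.38 + destination terminal 1337.72 + brokerage 96.62 + duty 1606.81 + delivery 876.31 = 10287.67

Seller's account: SGD 136067.19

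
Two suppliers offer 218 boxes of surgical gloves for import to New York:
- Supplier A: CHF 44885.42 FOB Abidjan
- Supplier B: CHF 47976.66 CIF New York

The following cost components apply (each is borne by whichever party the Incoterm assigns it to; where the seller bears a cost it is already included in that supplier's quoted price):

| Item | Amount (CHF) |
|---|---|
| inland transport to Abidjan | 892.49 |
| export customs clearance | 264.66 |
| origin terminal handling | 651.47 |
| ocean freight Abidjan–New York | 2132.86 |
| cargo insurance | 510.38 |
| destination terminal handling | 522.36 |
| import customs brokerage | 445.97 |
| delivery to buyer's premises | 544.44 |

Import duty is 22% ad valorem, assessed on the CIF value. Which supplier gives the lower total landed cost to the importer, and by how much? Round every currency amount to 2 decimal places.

Supplier A is cheaper by CHF 546.56

Supplier A (FOB):
CIF value = FOB price + freight + insurance = 44885.42 + 2132.86 + 510.38 = 47528.66
Import duty = 47528.66 × 22% = 10456.31
Buyer bears (A): 2132.86 + 510.38 + 522.36 + 445.97 + 544.44 = 4156.01
Landed cost (A) = invoice 44885.42 + 4156.01 + duty 10456.31 = 59497.74
Supplier B (CIF):
The CIF price already equals the CIF value: 47976.66
Import duty = 47976.66 × 22% = 10554.87
Buyer bears (B): 522.36 + 445.97 + 544.44 = 1512.77
Landed cost (B) = invoice 47976.66 + 1512.77 + duty 10554.87 = 60044.30
Difference = |59497.74 − 60044.30| = 546.56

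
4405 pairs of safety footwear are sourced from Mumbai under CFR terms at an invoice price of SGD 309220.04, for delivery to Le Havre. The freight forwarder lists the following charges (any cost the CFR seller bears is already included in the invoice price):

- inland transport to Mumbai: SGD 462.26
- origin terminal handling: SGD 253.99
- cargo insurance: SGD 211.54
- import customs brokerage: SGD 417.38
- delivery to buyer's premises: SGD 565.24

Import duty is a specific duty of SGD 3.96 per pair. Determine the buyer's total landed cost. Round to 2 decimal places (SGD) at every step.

Total landed cost: SGD 327858.00

CFR: the seller pays costs through ocean freight to the destination port, but not insurance.
Already in the invoice (seller's account under CFR): inland to port, origin terminal — exclude.
CIF value = CFR price + insurance = 309220.04 + 211.54 = 309431.58
Import duty = 4405 × 3.96 = 17443.80
Buyer bears: insurance 211.54 + brokerage 417.38 + delivery 565.24 + duty 17443.80 = 18637.96
Landed cost = invoice 309220.04 + 18637.96 = 327858.00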